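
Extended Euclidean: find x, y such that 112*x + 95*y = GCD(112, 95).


Tabular extended Euclidean (each row: r = 112*s + 95*t):
r=112, s=1, t=0
r=95, s=0, t=1
q=1: r=17, s=1, t=-1   [112*(1) + 95*(-1) = 17]
q=5: r=10, s=-5, t=6   [112*(-5) + 95*(6) = 10]
q=1: r=7, s=6, t=-7   [112*(6) + 95*(-7) = 7]
q=1: r=3, s=-11, t=13   [112*(-11) + 95*(13) = 3]
q=2: r=1, s=28, t=-33   [112*(28) + 95*(-33) = 1]
q=3: r=0, s=-95, t=112   [112*(-95) + 95*(112) = 0]
GCD = 1; from the row with r=1: x=28, y=-33
Check: 112*(28) + 95*(-33) = 3136 - 3135 = 1

GCD = 1, x = 28, y = -33


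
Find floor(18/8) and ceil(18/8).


18/8 = 2.2500
floor = 2
ceil = 3

floor = 2, ceil = 3


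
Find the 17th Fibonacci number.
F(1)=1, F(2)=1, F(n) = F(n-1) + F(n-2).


Sequence: 1, 1, 2, 3, 5, 8, 13, 21, 34, 55, 89, 144, 233, 377, 610, 987, 1597
F(17) = 1597


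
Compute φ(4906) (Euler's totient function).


4906 = 2 × 11 × 223
Prime factors: 2, 11, 223
φ(4906) = 4906 × (1-1/2) × (1-1/11) × (1-1/223)
= 4906 × 1/2 × 10/11 × 222/223 = 2220

φ(4906) = 2220


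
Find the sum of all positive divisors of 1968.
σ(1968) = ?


Divisors of 1968: 1, 2, 3, 4, 6, 8, 12, 16, 24, 41, 48, 82, 123, 164, 246, 328, 492, 656, 984, 1968
Sum = 1 + 2 + 3 + 4 + 6 + 8 + 12 + 16 + 24 + 41 + 48 + 82 + 123 + 164 + 246 + 328 + 492 + 656 + 984 + 1968 = 5208

σ(1968) = 5208


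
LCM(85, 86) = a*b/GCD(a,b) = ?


GCD(85, 86) = 1
LCM = 85*86/1 = 7310/1 = 7310

LCM = 7310


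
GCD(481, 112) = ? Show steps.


481 = 4 * 112 + 33
112 = 3 * 33 + 13
33 = 2 * 13 + 7
13 = 1 * 7 + 6
7 = 1 * 6 + 1
6 = 6 * 1 + 0
GCD = 1


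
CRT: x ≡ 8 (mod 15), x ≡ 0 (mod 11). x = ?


M = 15*11 = 165
M1 = M/15 = 11, M2 = M/11 = 15
M1^(-1) mod 15 = 11, M2^(-1) mod 11 = 3
x = 8*11*11 + 0*15*3 = 968
968 mod 165 = 143
Check: 143 mod 15 = 8 ✓, 143 mod 11 = 0 ✓

x ≡ 143 (mod 165)


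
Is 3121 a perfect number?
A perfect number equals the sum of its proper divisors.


Proper divisors of 3121: 1
Sum = 1 = 1

No, 3121 is not perfect (1 ≠ 3121)


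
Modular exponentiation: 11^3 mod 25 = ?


11^1 mod 25 = 11
11^2 mod 25 = 21
11^3 mod 25 = 6


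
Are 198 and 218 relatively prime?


Euclidean algorithm:
218 = 1 * 198 + 20
198 = 9 * 20 + 18
20 = 1 * 18 + 2
18 = 9 * 2 + 0
GCD(198, 218) = 2

No, not coprime (GCD = 2)


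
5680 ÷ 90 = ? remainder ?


5680 = 90 * 63 + 10
Check: 5670 + 10 = 5680

q = 63, r = 10


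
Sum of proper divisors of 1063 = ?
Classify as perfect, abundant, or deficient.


Proper divisors: 1
Sum = 1 = 1
1 < 1063 → deficient

s(1063) = 1 (deficient)


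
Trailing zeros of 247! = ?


floor(247/5) = 49
floor(247/25) = 9
floor(247/125) = 1
Total = 59

59 trailing zeros


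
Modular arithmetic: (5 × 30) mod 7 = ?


5 × 30 = 150
150 mod 7 = 3


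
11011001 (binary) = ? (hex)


11011001 (base 2) = 217 (decimal)
217 (decimal) = D9 (base 16)


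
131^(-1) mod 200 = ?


Use the extended Euclidean algorithm on (200, 131); each row r = 200*s + 131*t:
r=200, s=1, t=0
r=131, s=0, t=1
q=1: r=69, s=1, t=-1   [200*(1) + 131*(-1) = 69]
q=1: r=62, s=-1, t=2   [200*(-1) + 131*(2) = 62]
q=1: r=7, s=2, t=-3   [200*(2) + 131*(-3) = 7]
q=8: r=6, s=-17, t=26   [200*(-17) + 131*(26) = 6]
q=1: r=1, s=19, t=-29   [200*(19) + 131*(-29) = 1]
q=6: r=0, s=-131, t=200   [200*(-131) + 131*(200) = 0]
GCD = 1 with t = -29, so 131*(-29) ≡ 1 (mod 200)
Inverse = -29 mod 200 = 171
Check: 131 * 171 = 22401 ≡ 1 (mod 200)

131^(-1) ≡ 171 (mod 200)


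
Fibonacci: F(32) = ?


Sequence: 1, 1, 2, 3, 5, 8, 13, 21, 34, 55, 89, 144, 233, 377, 610, 987, 1597, 2584, 4181, 6765, 10946, 17711, 28657, 46368, 75025, 121393, 196418, 317811, 514229, 832040, 1346269, 2178309
F(32) = 2178309


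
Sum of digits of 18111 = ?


1 + 8 + 1 + 1 + 1 = 12


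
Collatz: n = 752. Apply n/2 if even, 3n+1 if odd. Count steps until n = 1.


752 → 376 → 188 → 94 → 47 → 142 → 71 → 214 → 107 → 322 → 161 → 484 → 242 → 121 → 364 → 182 → 91 → 274 → 137 → 412 → 206 → 103 → 310 → 155 → 466 → 233 → 700 → 350 → 175 → 526 → 263 → 790 → 395 → 1186 → 593 → 1780 → 890 → 445 → 1336 → 668 → 334 → 167 → 502 → 251 → 754 → 377 → 1132 → 566 → 283 → 850 → 425 → 1276 → 638 → 319 → 958 → 479 → 1438 → 719 → 2158 → 1079 → 3238 → 1619 → 4858 → 2429 → 7288 → 3644 → 1822 → 911 → 2734 → 1367 → 4102 → 2051 → 6154 → 3077 → 9232 → 4616 → 2308 → 1154 → 577 → 1732 → 866 → 433 → 1300 → 650 → 325 → 976 → 488 → 244 → 122 → 61 → 184 → 92 → 46 → 23 → 70 → 35 → 106 → 53 → 160 → 80 → 40 → 20 → 10 → 5 → 16 → 8 → 4 → 2 → 1
Total steps = 108

108 steps


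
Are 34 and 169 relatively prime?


Euclidean algorithm:
169 = 4 * 34 + 33
34 = 1 * 33 + 1
33 = 33 * 1 + 0
GCD(34, 169) = 1

Yes, coprime (GCD = 1)


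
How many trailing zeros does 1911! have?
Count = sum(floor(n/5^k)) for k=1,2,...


floor(1911/5) = 382
floor(1911/25) = 76
floor(1911/125) = 15
floor(1911/625) = 3
Total = 476

476 trailing zeros


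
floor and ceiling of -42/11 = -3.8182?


-42/11 = -3.8182
floor = -4
ceil = -3

floor = -4, ceil = -3


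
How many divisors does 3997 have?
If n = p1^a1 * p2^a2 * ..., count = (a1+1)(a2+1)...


3997 = 7^1 × 571^1
d(3997) = (1+1) × (1+1) = 4

4 divisors


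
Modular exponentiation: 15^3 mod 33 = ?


15^1 mod 33 = 15
15^2 mod 33 = 27
15^3 mod 33 = 9


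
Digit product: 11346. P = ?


1 × 1 × 3 × 4 × 6 = 72


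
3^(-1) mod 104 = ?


Use the extended Euclidean algorithm on (104, 3); each row r = 104*s + 3*t:
r=104, s=1, t=0
r=3, s=0, t=1
q=34: r=2, s=1, t=-34   [104*(1) + 3*(-34) = 2]
q=1: r=1, s=-1, t=35   [104*(-1) + 3*(35) = 1]
q=2: r=0, s=3, t=-104   [104*(3) + 3*(-104) = 0]
GCD = 1 with t = 35, so 3*(35) ≡ 1 (mod 104)
Inverse = 35 mod 104 = 35
Check: 3 * 35 = 105 ≡ 1 (mod 104)

3^(-1) ≡ 35 (mod 104)


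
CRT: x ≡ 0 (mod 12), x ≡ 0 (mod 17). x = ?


M = 12*17 = 204
M1 = M/12 = 17, M2 = M/17 = 12
M1^(-1) mod 12 = 5, M2^(-1) mod 17 = 10
x = 0*17*5 + 0*12*10 = 0
0 mod 204 = 0
Check: 0 mod 12 = 0 ✓, 0 mod 17 = 0 ✓

x ≡ 0 (mod 204)


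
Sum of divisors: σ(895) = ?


Divisors of 895: 1, 5, 179, 895
Sum = 1 + 5 + 179 + 895 = 1080

σ(895) = 1080


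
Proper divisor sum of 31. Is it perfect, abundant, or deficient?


Proper divisors: 1
Sum = 1 = 1
1 < 31 → deficient

s(31) = 1 (deficient)


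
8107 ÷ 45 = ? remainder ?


8107 = 45 * 180 + 7
Check: 8100 + 7 = 8107

q = 180, r = 7


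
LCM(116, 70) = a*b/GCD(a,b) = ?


GCD(116, 70) = 2
LCM = 116*70/2 = 8120/2 = 4060

LCM = 4060


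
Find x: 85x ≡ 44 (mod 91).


GCD(85, 91) = 1, unique solution
a^(-1) mod 91 = 15
x = 15 * 44 mod 91 = 23

x ≡ 23 (mod 91)


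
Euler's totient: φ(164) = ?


164 = 2^2 × 41
Prime factors: 2, 41
φ(164) = 164 × (1-1/2) × (1-1/41)
= 164 × 1/2 × 40/41 = 80

φ(164) = 80


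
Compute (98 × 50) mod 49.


98 × 50 = 4900
4900 mod 49 = 0


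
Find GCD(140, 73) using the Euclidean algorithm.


140 = 1 * 73 + 67
73 = 1 * 67 + 6
67 = 11 * 6 + 1
6 = 6 * 1 + 0
GCD = 1


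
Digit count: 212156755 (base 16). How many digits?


212156755 in base 16 = CA54153
Number of digits = 7

7 digits (base 16)


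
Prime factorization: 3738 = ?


3738 / 2 = 1869
1869 / 3 = 623
623 / 7 = 89
89 / 89 = 1
3738 = 2 × 3 × 7 × 89


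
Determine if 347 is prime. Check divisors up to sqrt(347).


Check divisors up to sqrt(347) = 18.6279
No divisors found.
347 is prime.

Yes, 347 is prime


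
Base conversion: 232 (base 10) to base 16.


232 (base 10) = 232 (decimal)
232 (decimal) = E8 (base 16)


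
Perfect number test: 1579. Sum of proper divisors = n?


Proper divisors of 1579: 1
Sum = 1 = 1

No, 1579 is not perfect (1 ≠ 1579)


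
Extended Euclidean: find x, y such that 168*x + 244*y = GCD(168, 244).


Tabular extended Euclidean (each row: r = 168*s + 244*t):
r=168, s=1, t=0
r=244, s=0, t=1
q=0: r=168, s=1, t=0   [168*(1) + 244*(0) = 168]
q=1: r=76, s=-1, t=1   [168*(-1) + 244*(1) = 76]
q=2: r=16, s=3, t=-2   [168*(3) + 244*(-2) = 16]
q=4: r=12, s=-13, t=9   [168*(-13) + 244*(9) = 12]
q=1: r=4, s=16, t=-11   [168*(16) + 244*(-11) = 4]
q=3: r=0, s=-61, t=42   [168*(-61) + 244*(42) = 0]
GCD = 4; from the row with r=4: x=16, y=-11
Check: 168*(16) + 244*(-11) = 2688 - 2684 = 4

GCD = 4, x = 16, y = -11


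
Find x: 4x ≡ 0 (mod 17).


GCD(4, 17) = 1, unique solution
a^(-1) mod 17 = 13
x = 13 * 0 mod 17 = 0

x ≡ 0 (mod 17)


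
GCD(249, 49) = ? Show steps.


249 = 5 * 49 + 4
49 = 12 * 4 + 1
4 = 4 * 1 + 0
GCD = 1


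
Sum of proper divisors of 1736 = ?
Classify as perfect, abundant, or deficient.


Proper divisors: 1, 2, 4, 7, 8, 14, 28, 31, 56, 62, 124, 217, 248, 434, 868
Sum = 1 + 2 + 4 + 7 + 8 + 14 + 28 + 31 + 56 + 62 + 124 + 217 + 248 + 434 + 868 = 2104
2104 > 1736 → abundant

s(1736) = 2104 (abundant)


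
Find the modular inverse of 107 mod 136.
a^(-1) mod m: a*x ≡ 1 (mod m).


Use the extended Euclidean algorithm on (136, 107); each row r = 136*s + 107*t:
r=136, s=1, t=0
r=107, s=0, t=1
q=1: r=29, s=1, t=-1   [136*(1) + 107*(-1) = 29]
q=3: r=20, s=-3, t=4   [136*(-3) + 107*(4) = 20]
q=1: r=9, s=4, t=-5   [136*(4) + 107*(-5) = 9]
q=2: r=2, s=-11, t=14   [136*(-11) + 107*(14) = 2]
q=4: r=1, s=48, t=-61   [136*(48) + 107*(-61) = 1]
q=2: r=0, s=-107, t=136   [136*(-107) + 107*(136) = 0]
GCD = 1 with t = -61, so 107*(-61) ≡ 1 (mod 136)
Inverse = -61 mod 136 = 75
Check: 107 * 75 = 8025 ≡ 1 (mod 136)

107^(-1) ≡ 75 (mod 136)


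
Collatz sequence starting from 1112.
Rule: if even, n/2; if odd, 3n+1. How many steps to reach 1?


1112 → 556 → 278 → 139 → 418 → 209 → 628 → 314 → 157 → 472 → 236 → 118 → 59 → 178 → 89 → 268 → 134 → 67 → 202 → 101 → 304 → 152 → 76 → 38 → 19 → 58 → 29 → 88 → 44 → 22 → 11 → 34 → 17 → 52 → 26 → 13 → 40 → 20 → 10 → 5 → 16 → 8 → 4 → 2 → 1
Total steps = 44

44 steps


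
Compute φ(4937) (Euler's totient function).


4937 = 4937
Prime factors: 4937
φ(4937) = 4937 × (1-1/4937)
= 4937 × 4936/4937 = 4936

φ(4937) = 4936


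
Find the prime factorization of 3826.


3826 / 2 = 1913
1913 / 1913 = 1
3826 = 2 × 1913


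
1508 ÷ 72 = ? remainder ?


1508 = 72 * 20 + 68
Check: 1440 + 68 = 1508

q = 20, r = 68


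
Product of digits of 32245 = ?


3 × 2 × 2 × 4 × 5 = 240


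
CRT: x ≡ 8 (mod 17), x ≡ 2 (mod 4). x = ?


M = 17*4 = 68
M1 = M/17 = 4, M2 = M/4 = 17
M1^(-1) mod 17 = 13, M2^(-1) mod 4 = 1
x = 8*4*13 + 2*17*1 = 450
450 mod 68 = 42
Check: 42 mod 17 = 8 ✓, 42 mod 4 = 2 ✓

x ≡ 42 (mod 68)


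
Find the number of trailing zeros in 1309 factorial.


floor(1309/5) = 261
floor(1309/25) = 52
floor(1309/125) = 10
floor(1309/625) = 2
Total = 325

325 trailing zeros


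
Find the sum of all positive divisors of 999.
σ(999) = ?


Divisors of 999: 1, 3, 9, 27, 37, 111, 333, 999
Sum = 1 + 3 + 9 + 27 + 37 + 111 + 333 + 999 = 1520

σ(999) = 1520


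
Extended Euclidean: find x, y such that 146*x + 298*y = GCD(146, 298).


Tabular extended Euclidean (each row: r = 146*s + 298*t):
r=146, s=1, t=0
r=298, s=0, t=1
q=0: r=146, s=1, t=0   [146*(1) + 298*(0) = 146]
q=2: r=6, s=-2, t=1   [146*(-2) + 298*(1) = 6]
q=24: r=2, s=49, t=-24   [146*(49) + 298*(-24) = 2]
q=3: r=0, s=-149, t=73   [146*(-149) + 298*(73) = 0]
GCD = 2; from the row with r=2: x=49, y=-24
Check: 146*(49) + 298*(-24) = 7154 - 7152 = 2

GCD = 2, x = 49, y = -24


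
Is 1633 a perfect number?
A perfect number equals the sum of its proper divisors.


Proper divisors of 1633: 1, 23, 71
Sum = 1 + 23 + 71 = 95

No, 1633 is not perfect (95 ≠ 1633)


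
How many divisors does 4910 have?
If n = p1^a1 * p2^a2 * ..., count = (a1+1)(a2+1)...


4910 = 2^1 × 5^1 × 491^1
d(4910) = (1+1) × (1+1) × (1+1) = 8

8 divisors


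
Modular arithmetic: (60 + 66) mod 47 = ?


60 + 66 = 126
126 mod 47 = 32


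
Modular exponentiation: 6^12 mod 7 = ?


6^1 mod 7 = 6
6^2 mod 7 = 1
6^3 mod 7 = 6
6^4 mod 7 = 1
6^5 mod 7 = 6
6^6 mod 7 = 1
6^7 mod 7 = 6
6^8 mod 7 = 1
6^9 mod 7 = 6
6^10 mod 7 = 1
6^11 mod 7 = 6
6^12 mod 7 = 1


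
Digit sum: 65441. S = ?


6 + 5 + 4 + 4 + 1 = 20


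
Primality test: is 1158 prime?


1158 / 2 = 579 (exact division)
1158 is NOT prime.

No, 1158 is not prime


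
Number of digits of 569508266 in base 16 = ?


569508266 in base 16 = 21F201AA
Number of digits = 8

8 digits (base 16)


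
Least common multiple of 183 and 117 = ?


GCD(183, 117) = 3
LCM = 183*117/3 = 21411/3 = 7137

LCM = 7137


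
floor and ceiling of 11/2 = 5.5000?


11/2 = 5.5000
floor = 5
ceil = 6

floor = 5, ceil = 6


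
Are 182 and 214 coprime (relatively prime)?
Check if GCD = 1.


Euclidean algorithm:
214 = 1 * 182 + 32
182 = 5 * 32 + 22
32 = 1 * 22 + 10
22 = 2 * 10 + 2
10 = 5 * 2 + 0
GCD(182, 214) = 2

No, not coprime (GCD = 2)


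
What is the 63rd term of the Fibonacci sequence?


Sequence: 1, 1, 2, 3, 5, 8, 13, 21, 34, 55, 89, 144, 233, 377, 610, 987, 1597, 2584, 4181, 6765, 10946, 17711, 28657, 46368, 75025, 121393, 196418, 317811, 514229, 832040, 1346269, 2178309, 3524578, 5702887, 9227465, 14930352, 24157817, 39088169, 63245986, 102334155, 165580141, 267914296, 433494437, 701408733, 1134903170, 1836311903, 2971215073, 4807526976, 7778742049, 12586269025, 20365011074, 32951280099, 53316291173, 86267571272, 139583862445, 225851433717, 365435296162, 591286729879, 956722026041, 1548008755920, 2504730781961, 4052739537881, 6557470319842
F(63) = 6557470319842


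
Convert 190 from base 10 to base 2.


190 (base 10) = 190 (decimal)
190 (decimal) = 10111110 (base 2)


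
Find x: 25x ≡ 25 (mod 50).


GCD(25, 50) = 25 divides 25
Divide: 1x ≡ 1 (mod 2)
x ≡ 1 (mod 2)


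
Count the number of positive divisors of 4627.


4627 = 7^1 × 661^1
d(4627) = (1+1) × (1+1) = 4

4 divisors


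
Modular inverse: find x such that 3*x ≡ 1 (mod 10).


Use the extended Euclidean algorithm on (10, 3); each row r = 10*s + 3*t:
r=10, s=1, t=0
r=3, s=0, t=1
q=3: r=1, s=1, t=-3   [10*(1) + 3*(-3) = 1]
q=3: r=0, s=-3, t=10   [10*(-3) + 3*(10) = 0]
GCD = 1 with t = -3, so 3*(-3) ≡ 1 (mod 10)
Inverse = -3 mod 10 = 7
Check: 3 * 7 = 21 ≡ 1 (mod 10)

3^(-1) ≡ 7 (mod 10)


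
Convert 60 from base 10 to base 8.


60 (base 10) = 60 (decimal)
60 (decimal) = 74 (base 8)


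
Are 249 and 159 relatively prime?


Euclidean algorithm:
249 = 1 * 159 + 90
159 = 1 * 90 + 69
90 = 1 * 69 + 21
69 = 3 * 21 + 6
21 = 3 * 6 + 3
6 = 2 * 3 + 0
GCD(249, 159) = 3

No, not coprime (GCD = 3)


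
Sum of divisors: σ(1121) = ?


Divisors of 1121: 1, 19, 59, 1121
Sum = 1 + 19 + 59 + 1121 = 1200

σ(1121) = 1200


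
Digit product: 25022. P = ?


2 × 5 × 0 × 2 × 2 = 0


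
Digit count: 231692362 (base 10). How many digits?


231692362 has 9 digits in base 10
floor(log10(231692362)) + 1 = floor(8.3649) + 1 = 9

9 digits (base 10)


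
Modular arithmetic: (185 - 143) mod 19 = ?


185 - 143 = 42
42 mod 19 = 4


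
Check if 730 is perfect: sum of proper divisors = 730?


Proper divisors of 730: 1, 2, 5, 10, 73, 146, 365
Sum = 1 + 2 + 5 + 10 + 73 + 146 + 365 = 602

No, 730 is not perfect (602 ≠ 730)


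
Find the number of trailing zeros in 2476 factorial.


floor(2476/5) = 495
floor(2476/25) = 99
floor(2476/125) = 19
floor(2476/625) = 3
Total = 616

616 trailing zeros


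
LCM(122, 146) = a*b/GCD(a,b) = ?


GCD(122, 146) = 2
LCM = 122*146/2 = 17812/2 = 8906

LCM = 8906


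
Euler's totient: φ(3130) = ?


3130 = 2 × 5 × 313
Prime factors: 2, 5, 313
φ(3130) = 3130 × (1-1/2) × (1-1/5) × (1-1/313)
= 3130 × 1/2 × 4/5 × 312/313 = 1248

φ(3130) = 1248


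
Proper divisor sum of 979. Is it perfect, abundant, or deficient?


Proper divisors: 1, 11, 89
Sum = 1 + 11 + 89 = 101
101 < 979 → deficient

s(979) = 101 (deficient)


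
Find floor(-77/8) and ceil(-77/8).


-77/8 = -9.6250
floor = -10
ceil = -9

floor = -10, ceil = -9


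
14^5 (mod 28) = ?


14^1 mod 28 = 14
14^2 mod 28 = 0
14^3 mod 28 = 0
14^4 mod 28 = 0
14^5 mod 28 = 0


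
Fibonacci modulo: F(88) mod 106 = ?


F(k) mod 106 for k=1..88:
1, 1, 2, 3, 5, 8, 13, 21, 34, 55, 89, 38, 21, 59, 80, 33, 7, 40, 47, 87, 28, 9, 37, 46, 83, 23, 0, 23, 23, 46, 69, 9, 78, 87, 59, 40, 99, 33, 26, 59, 85, 38, 17, 55, 72, 21, 93, 8, 101, 3, 104, 1, 105, 0, 105, 105, 104, 103, 101, 98, 93, 85, 72, 51, 17, 68, 85, 47, 26, 73, 99, 66, 59, 19, 78, 97, 69, 60, 23, 83, 0, 83, 83, 60, 37, 97, 28, 19
F(88) mod 106 = 19


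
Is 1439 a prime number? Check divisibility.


Check divisors up to sqrt(1439) = 37.9342
No divisors found.
1439 is prime.

Yes, 1439 is prime


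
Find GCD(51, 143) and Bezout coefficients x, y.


Tabular extended Euclidean (each row: r = 51*s + 143*t):
r=51, s=1, t=0
r=143, s=0, t=1
q=0: r=51, s=1, t=0   [51*(1) + 143*(0) = 51]
q=2: r=41, s=-2, t=1   [51*(-2) + 143*(1) = 41]
q=1: r=10, s=3, t=-1   [51*(3) + 143*(-1) = 10]
q=4: r=1, s=-14, t=5   [51*(-14) + 143*(5) = 1]
q=10: r=0, s=143, t=-51   [51*(143) + 143*(-51) = 0]
GCD = 1; from the row with r=1: x=-14, y=5
Check: 51*(-14) + 143*(5) = -714 + 715 = 1

GCD = 1, x = -14, y = 5


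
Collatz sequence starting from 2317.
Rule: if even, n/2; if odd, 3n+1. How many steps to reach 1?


2317 → 6952 → 3476 → 1738 → 869 → 2608 → 1304 → 652 → 326 → 163 → 490 → 245 → 736 → 368 → 184 → 92 → 46 → 23 → 70 → 35 → 106 → 53 → 160 → 80 → 40 → 20 → 10 → 5 → 16 → 8 → 4 → 2 → 1
Total steps = 32

32 steps


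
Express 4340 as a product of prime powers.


4340 / 2 = 2170
2170 / 2 = 1085
1085 / 5 = 217
217 / 7 = 31
31 / 31 = 1
4340 = 2^2 × 5 × 7 × 31


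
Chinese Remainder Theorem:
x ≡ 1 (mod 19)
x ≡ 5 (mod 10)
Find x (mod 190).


M = 19*10 = 190
M1 = M/19 = 10, M2 = M/10 = 19
M1^(-1) mod 19 = 2, M2^(-1) mod 10 = 9
x = 1*10*2 + 5*19*9 = 875
875 mod 190 = 115
Check: 115 mod 19 = 1 ✓, 115 mod 10 = 5 ✓

x ≡ 115 (mod 190)


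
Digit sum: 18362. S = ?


1 + 8 + 3 + 6 + 2 = 20


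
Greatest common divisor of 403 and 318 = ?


403 = 1 * 318 + 85
318 = 3 * 85 + 63
85 = 1 * 63 + 22
63 = 2 * 22 + 19
22 = 1 * 19 + 3
19 = 6 * 3 + 1
3 = 3 * 1 + 0
GCD = 1


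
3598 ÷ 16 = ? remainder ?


3598 = 16 * 224 + 14
Check: 3584 + 14 = 3598

q = 224, r = 14


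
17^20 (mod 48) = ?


17^1 mod 48 = 17
17^2 mod 48 = 1
17^3 mod 48 = 17
17^4 mod 48 = 1
17^5 mod 48 = 17
17^6 mod 48 = 1
17^7 mod 48 = 17
17^8 mod 48 = 1
17^9 mod 48 = 17
17^10 mod 48 = 1
17^11 mod 48 = 17
17^12 mod 48 = 1
17^13 mod 48 = 17
17^14 mod 48 = 1
17^15 mod 48 = 17
17^16 mod 48 = 1
17^17 mod 48 = 17
17^18 mod 48 = 1
17^19 mod 48 = 17
17^20 mod 48 = 1


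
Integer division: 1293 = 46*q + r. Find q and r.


1293 = 46 * 28 + 5
Check: 1288 + 5 = 1293

q = 28, r = 5


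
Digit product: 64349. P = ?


6 × 4 × 3 × 4 × 9 = 2592


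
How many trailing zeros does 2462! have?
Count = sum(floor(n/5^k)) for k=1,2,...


floor(2462/5) = 492
floor(2462/25) = 98
floor(2462/125) = 19
floor(2462/625) = 3
Total = 612

612 trailing zeros


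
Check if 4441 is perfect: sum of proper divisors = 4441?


Proper divisors of 4441: 1
Sum = 1 = 1

No, 4441 is not perfect (1 ≠ 4441)


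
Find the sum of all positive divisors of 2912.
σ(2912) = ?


Divisors of 2912: 1, 2, 4, 7, 8, 13, 14, 16, 26, 28, 32, 52, 56, 91, 104, 112, 182, 208, 224, 364, 416, 728, 1456, 2912
Sum = 1 + 2 + 4 + 7 + 8 + 13 + 14 + 16 + 26 + 28 + 32 + 52 + 56 + 91 + 104 + 112 + 182 + 208 + 224 + 364 + 416 + 728 + 1456 + 2912 = 7056

σ(2912) = 7056


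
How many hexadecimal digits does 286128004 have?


286128004 in base 16 = 110DF784
Number of digits = 8

8 digits (base 16)


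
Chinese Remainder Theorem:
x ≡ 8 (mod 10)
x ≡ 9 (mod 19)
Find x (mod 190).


M = 10*19 = 190
M1 = M/10 = 19, M2 = M/19 = 10
M1^(-1) mod 10 = 9, M2^(-1) mod 19 = 2
x = 8*19*9 + 9*10*2 = 1548
1548 mod 190 = 28
Check: 28 mod 10 = 8 ✓, 28 mod 19 = 9 ✓

x ≡ 28 (mod 190)


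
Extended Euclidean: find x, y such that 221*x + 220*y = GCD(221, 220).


Tabular extended Euclidean (each row: r = 221*s + 220*t):
r=221, s=1, t=0
r=220, s=0, t=1
q=1: r=1, s=1, t=-1   [221*(1) + 220*(-1) = 1]
q=220: r=0, s=-220, t=221   [221*(-220) + 220*(221) = 0]
GCD = 1; from the row with r=1: x=1, y=-1
Check: 221*(1) + 220*(-1) = 221 - 220 = 1

GCD = 1, x = 1, y = -1


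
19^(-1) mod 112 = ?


Use the extended Euclidean algorithm on (112, 19); each row r = 112*s + 19*t:
r=112, s=1, t=0
r=19, s=0, t=1
q=5: r=17, s=1, t=-5   [112*(1) + 19*(-5) = 17]
q=1: r=2, s=-1, t=6   [112*(-1) + 19*(6) = 2]
q=8: r=1, s=9, t=-53   [112*(9) + 19*(-53) = 1]
q=2: r=0, s=-19, t=112   [112*(-19) + 19*(112) = 0]
GCD = 1 with t = -53, so 19*(-53) ≡ 1 (mod 112)
Inverse = -53 mod 112 = 59
Check: 19 * 59 = 1121 ≡ 1 (mod 112)

19^(-1) ≡ 59 (mod 112)


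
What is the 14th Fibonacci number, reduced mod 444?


F(k) mod 444 for k=1..14:
1, 1, 2, 3, 5, 8, 13, 21, 34, 55, 89, 144, 233, 377
F(14) mod 444 = 377


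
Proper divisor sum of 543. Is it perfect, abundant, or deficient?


Proper divisors: 1, 3, 181
Sum = 1 + 3 + 181 = 185
185 < 543 → deficient

s(543) = 185 (deficient)


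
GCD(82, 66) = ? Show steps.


82 = 1 * 66 + 16
66 = 4 * 16 + 2
16 = 8 * 2 + 0
GCD = 2


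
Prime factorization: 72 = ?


72 / 2 = 36
36 / 2 = 18
18 / 2 = 9
9 / 3 = 3
3 / 3 = 1
72 = 2^3 × 3^2


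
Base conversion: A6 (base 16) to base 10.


A6 (base 16) = 166 (decimal)
166 (decimal) = 166 (base 10)


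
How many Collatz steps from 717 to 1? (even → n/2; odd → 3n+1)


717 → 2152 → 1076 → 538 → 269 → 808 → 404 → 202 → 101 → 304 → 152 → 76 → 38 → 19 → 58 → 29 → 88 → 44 → 22 → 11 → 34 → 17 → 52 → 26 → 13 → 40 → 20 → 10 → 5 → 16 → 8 → 4 → 2 → 1
Total steps = 33

33 steps


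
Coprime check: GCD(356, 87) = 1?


Euclidean algorithm:
356 = 4 * 87 + 8
87 = 10 * 8 + 7
8 = 1 * 7 + 1
7 = 7 * 1 + 0
GCD(356, 87) = 1

Yes, coprime (GCD = 1)


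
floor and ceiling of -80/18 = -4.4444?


-80/18 = -4.4444
floor = -5
ceil = -4

floor = -5, ceil = -4


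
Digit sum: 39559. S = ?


3 + 9 + 5 + 5 + 9 = 31


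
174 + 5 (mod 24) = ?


174 + 5 = 179
179 mod 24 = 11


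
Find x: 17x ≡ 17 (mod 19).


GCD(17, 19) = 1, unique solution
a^(-1) mod 19 = 9
x = 9 * 17 mod 19 = 1

x ≡ 1 (mod 19)


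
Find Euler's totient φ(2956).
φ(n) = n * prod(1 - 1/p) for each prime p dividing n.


2956 = 2^2 × 739
Prime factors: 2, 739
φ(2956) = 2956 × (1-1/2) × (1-1/739)
= 2956 × 1/2 × 738/739 = 1476

φ(2956) = 1476


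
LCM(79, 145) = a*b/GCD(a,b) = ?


GCD(79, 145) = 1
LCM = 79*145/1 = 11455/1 = 11455

LCM = 11455


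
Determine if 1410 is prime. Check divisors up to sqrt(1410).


1410 / 2 = 705 (exact division)
1410 is NOT prime.

No, 1410 is not prime


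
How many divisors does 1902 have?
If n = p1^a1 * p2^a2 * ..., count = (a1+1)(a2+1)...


1902 = 2^1 × 3^1 × 317^1
d(1902) = (1+1) × (1+1) × (1+1) = 8

8 divisors


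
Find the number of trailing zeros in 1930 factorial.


floor(1930/5) = 386
floor(1930/25) = 77
floor(1930/125) = 15
floor(1930/625) = 3
Total = 481

481 trailing zeros


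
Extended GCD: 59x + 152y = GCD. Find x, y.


Tabular extended Euclidean (each row: r = 59*s + 152*t):
r=59, s=1, t=0
r=152, s=0, t=1
q=0: r=59, s=1, t=0   [59*(1) + 152*(0) = 59]
q=2: r=34, s=-2, t=1   [59*(-2) + 152*(1) = 34]
q=1: r=25, s=3, t=-1   [59*(3) + 152*(-1) = 25]
q=1: r=9, s=-5, t=2   [59*(-5) + 152*(2) = 9]
q=2: r=7, s=13, t=-5   [59*(13) + 152*(-5) = 7]
q=1: r=2, s=-18, t=7   [59*(-18) + 152*(7) = 2]
q=3: r=1, s=67, t=-26   [59*(67) + 152*(-26) = 1]
q=2: r=0, s=-152, t=59   [59*(-152) + 152*(59) = 0]
GCD = 1; from the row with r=1: x=67, y=-26
Check: 59*(67) + 152*(-26) = 3953 - 3952 = 1

GCD = 1, x = 67, y = -26


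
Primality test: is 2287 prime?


Check divisors up to sqrt(2287) = 47.8226
No divisors found.
2287 is prime.

Yes, 2287 is prime


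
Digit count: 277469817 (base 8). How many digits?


277469817 in base 8 = 2042355171
Number of digits = 10

10 digits (base 8)


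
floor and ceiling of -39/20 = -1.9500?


-39/20 = -1.9500
floor = -2
ceil = -1

floor = -2, ceil = -1


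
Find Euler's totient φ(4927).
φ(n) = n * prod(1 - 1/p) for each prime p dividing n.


4927 = 13 × 379
Prime factors: 13, 379
φ(4927) = 4927 × (1-1/13) × (1-1/379)
= 4927 × 12/13 × 378/379 = 4536

φ(4927) = 4536


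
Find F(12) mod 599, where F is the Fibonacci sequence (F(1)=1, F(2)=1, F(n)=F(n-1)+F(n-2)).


F(k) mod 599 for k=1..12:
1, 1, 2, 3, 5, 8, 13, 21, 34, 55, 89, 144
F(12) mod 599 = 144


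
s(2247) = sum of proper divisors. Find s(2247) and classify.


Proper divisors: 1, 3, 7, 21, 107, 321, 749
Sum = 1 + 3 + 7 + 21 + 107 + 321 + 749 = 1209
1209 < 2247 → deficient

s(2247) = 1209 (deficient)


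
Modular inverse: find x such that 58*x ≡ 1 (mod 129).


Use the extended Euclidean algorithm on (129, 58); each row r = 129*s + 58*t:
r=129, s=1, t=0
r=58, s=0, t=1
q=2: r=13, s=1, t=-2   [129*(1) + 58*(-2) = 13]
q=4: r=6, s=-4, t=9   [129*(-4) + 58*(9) = 6]
q=2: r=1, s=9, t=-20   [129*(9) + 58*(-20) = 1]
q=6: r=0, s=-58, t=129   [129*(-58) + 58*(129) = 0]
GCD = 1 with t = -20, so 58*(-20) ≡ 1 (mod 129)
Inverse = -20 mod 129 = 109
Check: 58 * 109 = 6322 ≡ 1 (mod 129)

58^(-1) ≡ 109 (mod 129)


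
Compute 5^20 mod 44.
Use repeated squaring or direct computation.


5^1 mod 44 = 5
5^2 mod 44 = 25
5^3 mod 44 = 37
5^4 mod 44 = 9
5^5 mod 44 = 1
5^6 mod 44 = 5
5^7 mod 44 = 25
5^8 mod 44 = 37
5^9 mod 44 = 9
5^10 mod 44 = 1
5^11 mod 44 = 5
5^12 mod 44 = 25
5^13 mod 44 = 37
5^14 mod 44 = 9
5^15 mod 44 = 1
5^16 mod 44 = 5
5^17 mod 44 = 25
5^18 mod 44 = 37
5^19 mod 44 = 9
5^20 mod 44 = 1


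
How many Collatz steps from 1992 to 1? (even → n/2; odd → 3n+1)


1992 → 996 → 498 → 249 → 748 → 374 → 187 → 562 → 281 → 844 → 422 → 211 → 634 → 317 → 952 → 476 → 238 → 119 → 358 → 179 → 538 → 269 → 808 → 404 → 202 → 101 → 304 → 152 → 76 → 38 → 19 → 58 → 29 → 88 → 44 → 22 → 11 → 34 → 17 → 52 → 26 → 13 → 40 → 20 → 10 → 5 → 16 → 8 → 4 → 2 → 1
Total steps = 50

50 steps


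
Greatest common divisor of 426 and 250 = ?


426 = 1 * 250 + 176
250 = 1 * 176 + 74
176 = 2 * 74 + 28
74 = 2 * 28 + 18
28 = 1 * 18 + 10
18 = 1 * 10 + 8
10 = 1 * 8 + 2
8 = 4 * 2 + 0
GCD = 2


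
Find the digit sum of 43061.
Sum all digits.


4 + 3 + 0 + 6 + 1 = 14


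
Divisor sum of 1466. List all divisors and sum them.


Divisors of 1466: 1, 2, 733, 1466
Sum = 1 + 2 + 733 + 1466 = 2202

σ(1466) = 2202


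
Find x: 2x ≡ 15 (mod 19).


GCD(2, 19) = 1, unique solution
a^(-1) mod 19 = 10
x = 10 * 15 mod 19 = 17

x ≡ 17 (mod 19)


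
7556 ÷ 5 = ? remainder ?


7556 = 5 * 1511 + 1
Check: 7555 + 1 = 7556

q = 1511, r = 1


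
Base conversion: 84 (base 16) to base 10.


84 (base 16) = 132 (decimal)
132 (decimal) = 132 (base 10)


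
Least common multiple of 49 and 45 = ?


GCD(49, 45) = 1
LCM = 49*45/1 = 2205/1 = 2205

LCM = 2205


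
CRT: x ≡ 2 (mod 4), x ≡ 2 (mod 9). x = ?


M = 4*9 = 36
M1 = M/4 = 9, M2 = M/9 = 4
M1^(-1) mod 4 = 1, M2^(-1) mod 9 = 7
x = 2*9*1 + 2*4*7 = 74
74 mod 36 = 2
Check: 2 mod 4 = 2 ✓, 2 mod 9 = 2 ✓

x ≡ 2 (mod 36)


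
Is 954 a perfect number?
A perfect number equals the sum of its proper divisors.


Proper divisors of 954: 1, 2, 3, 6, 9, 18, 53, 106, 159, 318, 477
Sum = 1 + 2 + 3 + 6 + 9 + 18 + 53 + 106 + 159 + 318 + 477 = 1152

No, 954 is not perfect (1152 ≠ 954)


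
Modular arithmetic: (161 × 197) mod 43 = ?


161 × 197 = 31717
31717 mod 43 = 26


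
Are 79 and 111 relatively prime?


Euclidean algorithm:
111 = 1 * 79 + 32
79 = 2 * 32 + 15
32 = 2 * 15 + 2
15 = 7 * 2 + 1
2 = 2 * 1 + 0
GCD(79, 111) = 1

Yes, coprime (GCD = 1)


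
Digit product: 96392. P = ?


9 × 6 × 3 × 9 × 2 = 2916


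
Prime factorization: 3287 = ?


3287 / 19 = 173
173 / 173 = 1
3287 = 19 × 173


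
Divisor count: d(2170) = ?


2170 = 2^1 × 5^1 × 7^1 × 31^1
d(2170) = (1+1) × (1+1) × (1+1) × (1+1) = 16

16 divisors


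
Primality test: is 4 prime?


4 / 2 = 2 (exact division)
4 is NOT prime.

No, 4 is not prime


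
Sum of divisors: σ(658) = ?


Divisors of 658: 1, 2, 7, 14, 47, 94, 329, 658
Sum = 1 + 2 + 7 + 14 + 47 + 94 + 329 + 658 = 1152

σ(658) = 1152


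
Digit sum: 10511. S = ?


1 + 0 + 5 + 1 + 1 = 8


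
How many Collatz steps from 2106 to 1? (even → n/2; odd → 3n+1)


2106 → 1053 → 3160 → 1580 → 790 → 395 → 1186 → 593 → 1780 → 890 → 445 → 1336 → 668 → 334 → 167 → 502 → 251 → 754 → 377 → 1132 → 566 → 283 → 850 → 425 → 1276 → 638 → 319 → 958 → 479 → 1438 → 719 → 2158 → 1079 → 3238 → 1619 → 4858 → 2429 → 7288 → 3644 → 1822 → 911 → 2734 → 1367 → 4102 → 2051 → 6154 → 3077 → 9232 → 4616 → 2308 → 1154 → 577 → 1732 → 866 → 433 → 1300 → 650 → 325 → 976 → 488 → 244 → 122 → 61 → 184 → 92 → 46 → 23 → 70 → 35 → 106 → 53 → 160 → 80 → 40 → 20 → 10 → 5 → 16 → 8 → 4 → 2 → 1
Total steps = 81

81 steps


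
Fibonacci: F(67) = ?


Sequence: 1, 1, 2, 3, 5, 8, 13, 21, 34, 55, 89, 144, 233, 377, 610, 987, 1597, 2584, 4181, 6765, 10946, 17711, 28657, 46368, 75025, 121393, 196418, 317811, 514229, 832040, 1346269, 2178309, 3524578, 5702887, 9227465, 14930352, 24157817, 39088169, 63245986, 102334155, 165580141, 267914296, 433494437, 701408733, 1134903170, 1836311903, 2971215073, 4807526976, 7778742049, 12586269025, 20365011074, 32951280099, 53316291173, 86267571272, 139583862445, 225851433717, 365435296162, 591286729879, 956722026041, 1548008755920, 2504730781961, 4052739537881, 6557470319842, 10610209857723, 17167680177565, 27777890035288, 44945570212853
F(67) = 44945570212853


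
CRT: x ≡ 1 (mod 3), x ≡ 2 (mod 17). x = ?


M = 3*17 = 51
M1 = M/3 = 17, M2 = M/17 = 3
M1^(-1) mod 3 = 2, M2^(-1) mod 17 = 6
x = 1*17*2 + 2*3*6 = 70
70 mod 51 = 19
Check: 19 mod 3 = 1 ✓, 19 mod 17 = 2 ✓

x ≡ 19 (mod 51)


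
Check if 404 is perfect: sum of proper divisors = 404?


Proper divisors of 404: 1, 2, 4, 101, 202
Sum = 1 + 2 + 4 + 101 + 202 = 310

No, 404 is not perfect (310 ≠ 404)


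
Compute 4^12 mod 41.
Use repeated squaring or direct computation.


4^1 mod 41 = 4
4^2 mod 41 = 16
4^3 mod 41 = 23
4^4 mod 41 = 10
4^5 mod 41 = 40
4^6 mod 41 = 37
4^7 mod 41 = 25
4^8 mod 41 = 18
4^9 mod 41 = 31
4^10 mod 41 = 1
4^11 mod 41 = 4
4^12 mod 41 = 16


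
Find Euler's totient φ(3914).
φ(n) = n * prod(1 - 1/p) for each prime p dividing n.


3914 = 2 × 19 × 103
Prime factors: 2, 19, 103
φ(3914) = 3914 × (1-1/2) × (1-1/19) × (1-1/103)
= 3914 × 1/2 × 18/19 × 102/103 = 1836

φ(3914) = 1836


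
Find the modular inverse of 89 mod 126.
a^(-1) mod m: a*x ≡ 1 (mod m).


Use the extended Euclidean algorithm on (126, 89); each row r = 126*s + 89*t:
r=126, s=1, t=0
r=89, s=0, t=1
q=1: r=37, s=1, t=-1   [126*(1) + 89*(-1) = 37]
q=2: r=15, s=-2, t=3   [126*(-2) + 89*(3) = 15]
q=2: r=7, s=5, t=-7   [126*(5) + 89*(-7) = 7]
q=2: r=1, s=-12, t=17   [126*(-12) + 89*(17) = 1]
q=7: r=0, s=89, t=-126   [126*(89) + 89*(-126) = 0]
GCD = 1 with t = 17, so 89*(17) ≡ 1 (mod 126)
Inverse = 17 mod 126 = 17
Check: 89 * 17 = 1513 ≡ 1 (mod 126)

89^(-1) ≡ 17 (mod 126)


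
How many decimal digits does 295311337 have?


295311337 has 9 digits in base 10
floor(log10(295311337)) + 1 = floor(8.4703) + 1 = 9

9 digits (base 10)


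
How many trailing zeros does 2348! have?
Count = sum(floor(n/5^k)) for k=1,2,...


floor(2348/5) = 469
floor(2348/25) = 93
floor(2348/125) = 18
floor(2348/625) = 3
Total = 583

583 trailing zeros


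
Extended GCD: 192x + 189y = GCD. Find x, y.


Tabular extended Euclidean (each row: r = 192*s + 189*t):
r=192, s=1, t=0
r=189, s=0, t=1
q=1: r=3, s=1, t=-1   [192*(1) + 189*(-1) = 3]
q=63: r=0, s=-63, t=64   [192*(-63) + 189*(64) = 0]
GCD = 3; from the row with r=3: x=1, y=-1
Check: 192*(1) + 189*(-1) = 192 - 189 = 3

GCD = 3, x = 1, y = -1


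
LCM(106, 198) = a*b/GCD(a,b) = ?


GCD(106, 198) = 2
LCM = 106*198/2 = 20988/2 = 10494

LCM = 10494


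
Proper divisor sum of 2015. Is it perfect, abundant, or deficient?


Proper divisors: 1, 5, 13, 31, 65, 155, 403
Sum = 1 + 5 + 13 + 31 + 65 + 155 + 403 = 673
673 < 2015 → deficient

s(2015) = 673 (deficient)


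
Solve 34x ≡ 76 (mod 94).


GCD(34, 94) = 2 divides 76
Divide: 17x ≡ 38 (mod 47)
x ≡ 5 (mod 47)


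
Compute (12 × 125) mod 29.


12 × 125 = 1500
1500 mod 29 = 21


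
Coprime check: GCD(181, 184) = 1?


Euclidean algorithm:
184 = 1 * 181 + 3
181 = 60 * 3 + 1
3 = 3 * 1 + 0
GCD(181, 184) = 1

Yes, coprime (GCD = 1)


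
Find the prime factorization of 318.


318 / 2 = 159
159 / 3 = 53
53 / 53 = 1
318 = 2 × 3 × 53


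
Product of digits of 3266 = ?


3 × 2 × 6 × 6 = 216


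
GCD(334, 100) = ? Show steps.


334 = 3 * 100 + 34
100 = 2 * 34 + 32
34 = 1 * 32 + 2
32 = 16 * 2 + 0
GCD = 2


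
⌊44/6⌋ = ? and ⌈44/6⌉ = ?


44/6 = 7.3333
floor = 7
ceil = 8

floor = 7, ceil = 8


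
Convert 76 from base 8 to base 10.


76 (base 8) = 62 (decimal)
62 (decimal) = 62 (base 10)


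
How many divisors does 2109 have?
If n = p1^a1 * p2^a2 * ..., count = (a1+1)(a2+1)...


2109 = 3^1 × 19^1 × 37^1
d(2109) = (1+1) × (1+1) × (1+1) = 8

8 divisors


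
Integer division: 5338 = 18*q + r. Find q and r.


5338 = 18 * 296 + 10
Check: 5328 + 10 = 5338

q = 296, r = 10


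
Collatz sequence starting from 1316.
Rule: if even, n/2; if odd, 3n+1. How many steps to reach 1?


1316 → 658 → 329 → 988 → 494 → 247 → 742 → 371 → 1114 → 557 → 1672 → 836 → 418 → 209 → 628 → 314 → 157 → 472 → 236 → 118 → 59 → 178 → 89 → 268 → 134 → 67 → 202 → 101 → 304 → 152 → 76 → 38 → 19 → 58 → 29 → 88 → 44 → 22 → 11 → 34 → 17 → 52 → 26 → 13 → 40 → 20 → 10 → 5 → 16 → 8 → 4 → 2 → 1
Total steps = 52

52 steps


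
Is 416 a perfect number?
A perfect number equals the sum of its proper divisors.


Proper divisors of 416: 1, 2, 4, 8, 13, 16, 26, 32, 52, 104, 208
Sum = 1 + 2 + 4 + 8 + 13 + 16 + 26 + 32 + 52 + 104 + 208 = 466

No, 416 is not perfect (466 ≠ 416)


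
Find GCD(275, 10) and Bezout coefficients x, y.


Tabular extended Euclidean (each row: r = 275*s + 10*t):
r=275, s=1, t=0
r=10, s=0, t=1
q=27: r=5, s=1, t=-27   [275*(1) + 10*(-27) = 5]
q=2: r=0, s=-2, t=55   [275*(-2) + 10*(55) = 0]
GCD = 5; from the row with r=5: x=1, y=-27
Check: 275*(1) + 10*(-27) = 275 - 270 = 5

GCD = 5, x = 1, y = -27


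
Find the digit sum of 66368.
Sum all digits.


6 + 6 + 3 + 6 + 8 = 29


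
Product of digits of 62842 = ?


6 × 2 × 8 × 4 × 2 = 768


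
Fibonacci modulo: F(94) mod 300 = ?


F(k) mod 300 for k=1..94:
1, 1, 2, 3, 5, 8, 13, 21, 34, 55, 89, 144, 233, 77, 10, 87, 97, 184, 281, 165, 146, 11, 157, 168, 25, 193, 218, 111, 29, 140, 169, 9, 178, 187, 65, 252, 17, 269, 286, 255, 241, 196, 137, 33, 170, 203, 73, 276, 49, 25, 74, 99, 173, 272, 145, 117, 262, 79, 41, 120, 161, 281, 142, 123, 265, 88, 53, 141, 194, 35, 229, 264, 193, 157, 50, 207, 257, 164, 121, 285, 106, 91, 197, 288, 185, 173, 58, 231, 289, 220, 209, 129, 38, 167
F(94) mod 300 = 167


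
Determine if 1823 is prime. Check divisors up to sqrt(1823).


Check divisors up to sqrt(1823) = 42.6966
No divisors found.
1823 is prime.

Yes, 1823 is prime


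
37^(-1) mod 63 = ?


Use the extended Euclidean algorithm on (63, 37); each row r = 63*s + 37*t:
r=63, s=1, t=0
r=37, s=0, t=1
q=1: r=26, s=1, t=-1   [63*(1) + 37*(-1) = 26]
q=1: r=11, s=-1, t=2   [63*(-1) + 37*(2) = 11]
q=2: r=4, s=3, t=-5   [63*(3) + 37*(-5) = 4]
q=2: r=3, s=-7, t=12   [63*(-7) + 37*(12) = 3]
q=1: r=1, s=10, t=-17   [63*(10) + 37*(-17) = 1]
q=3: r=0, s=-37, t=63   [63*(-37) + 37*(63) = 0]
GCD = 1 with t = -17, so 37*(-17) ≡ 1 (mod 63)
Inverse = -17 mod 63 = 46
Check: 37 * 46 = 1702 ≡ 1 (mod 63)

37^(-1) ≡ 46 (mod 63)


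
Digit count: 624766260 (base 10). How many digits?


624766260 has 9 digits in base 10
floor(log10(624766260)) + 1 = floor(8.7957) + 1 = 9

9 digits (base 10)


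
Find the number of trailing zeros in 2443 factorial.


floor(2443/5) = 488
floor(2443/25) = 97
floor(2443/125) = 19
floor(2443/625) = 3
Total = 607

607 trailing zeros


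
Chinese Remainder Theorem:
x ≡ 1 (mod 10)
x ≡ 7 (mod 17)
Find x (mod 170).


M = 10*17 = 170
M1 = M/10 = 17, M2 = M/17 = 10
M1^(-1) mod 10 = 3, M2^(-1) mod 17 = 12
x = 1*17*3 + 7*10*12 = 891
891 mod 170 = 41
Check: 41 mod 10 = 1 ✓, 41 mod 17 = 7 ✓

x ≡ 41 (mod 170)


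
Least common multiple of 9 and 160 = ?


GCD(9, 160) = 1
LCM = 9*160/1 = 1440/1 = 1440

LCM = 1440


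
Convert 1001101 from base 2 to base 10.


1001101 (base 2) = 77 (decimal)
77 (decimal) = 77 (base 10)


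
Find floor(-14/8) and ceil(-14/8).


-14/8 = -1.7500
floor = -2
ceil = -1

floor = -2, ceil = -1


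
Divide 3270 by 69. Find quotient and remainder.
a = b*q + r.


3270 = 69 * 47 + 27
Check: 3243 + 27 = 3270

q = 47, r = 27


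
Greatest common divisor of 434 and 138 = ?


434 = 3 * 138 + 20
138 = 6 * 20 + 18
20 = 1 * 18 + 2
18 = 9 * 2 + 0
GCD = 2


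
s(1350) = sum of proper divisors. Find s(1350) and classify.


Proper divisors: 1, 2, 3, 5, 6, 9, 10, 15, 18, 25, 27, 30, 45, 50, 54, 75, 90, 135, 150, 225, 270, 450, 675
Sum = 1 + 2 + 3 + 5 + 6 + 9 + 10 + 15 + 18 + 25 + 27 + 30 + 45 + 50 + 54 + 75 + 90 + 135 + 150 + 225 + 270 + 450 + 675 = 2370
2370 > 1350 → abundant

s(1350) = 2370 (abundant)


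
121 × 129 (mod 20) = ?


121 × 129 = 15609
15609 mod 20 = 9


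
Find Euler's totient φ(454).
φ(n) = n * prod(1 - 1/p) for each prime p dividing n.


454 = 2 × 227
Prime factors: 2, 227
φ(454) = 454 × (1-1/2) × (1-1/227)
= 454 × 1/2 × 226/227 = 226

φ(454) = 226


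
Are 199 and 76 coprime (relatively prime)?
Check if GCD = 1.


Euclidean algorithm:
199 = 2 * 76 + 47
76 = 1 * 47 + 29
47 = 1 * 29 + 18
29 = 1 * 18 + 11
18 = 1 * 11 + 7
11 = 1 * 7 + 4
7 = 1 * 4 + 3
4 = 1 * 3 + 1
3 = 3 * 1 + 0
GCD(199, 76) = 1

Yes, coprime (GCD = 1)


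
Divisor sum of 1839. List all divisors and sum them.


Divisors of 1839: 1, 3, 613, 1839
Sum = 1 + 3 + 613 + 1839 = 2456

σ(1839) = 2456


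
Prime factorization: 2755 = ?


2755 / 5 = 551
551 / 19 = 29
29 / 29 = 1
2755 = 5 × 19 × 29


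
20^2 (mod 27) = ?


20^1 mod 27 = 20
20^2 mod 27 = 22


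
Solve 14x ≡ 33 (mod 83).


GCD(14, 83) = 1, unique solution
a^(-1) mod 83 = 6
x = 6 * 33 mod 83 = 32

x ≡ 32 (mod 83)


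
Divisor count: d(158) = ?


158 = 2^1 × 79^1
d(158) = (1+1) × (1+1) = 4

4 divisors


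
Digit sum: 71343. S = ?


7 + 1 + 3 + 4 + 3 = 18


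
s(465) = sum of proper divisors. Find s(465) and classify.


Proper divisors: 1, 3, 5, 15, 31, 93, 155
Sum = 1 + 3 + 5 + 15 + 31 + 93 + 155 = 303
303 < 465 → deficient

s(465) = 303 (deficient)
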